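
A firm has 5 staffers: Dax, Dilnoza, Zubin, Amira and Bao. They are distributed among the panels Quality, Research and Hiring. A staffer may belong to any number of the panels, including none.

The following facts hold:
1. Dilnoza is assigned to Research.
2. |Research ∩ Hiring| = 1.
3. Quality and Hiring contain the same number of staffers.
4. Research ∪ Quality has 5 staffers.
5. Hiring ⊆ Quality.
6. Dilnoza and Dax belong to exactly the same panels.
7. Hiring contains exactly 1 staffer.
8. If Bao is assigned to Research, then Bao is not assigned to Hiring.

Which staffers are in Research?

Research = {Amira, Bao, Dax, Dilnoza, Zubin}

From (1): Dilnoza ∈ Research.
(6): Dax matches Dilnoza: Dax ∈ Research.
Suppose Zubin ∉ Research: no assignment then satisfies all the clues, so Zubin ∈ Research.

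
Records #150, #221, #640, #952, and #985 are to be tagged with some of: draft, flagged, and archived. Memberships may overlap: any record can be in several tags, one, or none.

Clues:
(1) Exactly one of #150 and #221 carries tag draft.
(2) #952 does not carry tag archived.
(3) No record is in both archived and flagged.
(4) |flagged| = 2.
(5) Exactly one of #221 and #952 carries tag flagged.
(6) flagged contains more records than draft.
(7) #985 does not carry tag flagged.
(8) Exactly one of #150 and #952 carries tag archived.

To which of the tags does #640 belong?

#640: flagged

From (2): #952 ∉ archived.
From (7): #985 ∉ flagged.
(8) (exactly one): #150 ∈ archived.
(3) (disjoint): #150 ∉ flagged.
Suppose #640 ∈ draft: no assignment then satisfies all the clues, so #640 ∉ draft.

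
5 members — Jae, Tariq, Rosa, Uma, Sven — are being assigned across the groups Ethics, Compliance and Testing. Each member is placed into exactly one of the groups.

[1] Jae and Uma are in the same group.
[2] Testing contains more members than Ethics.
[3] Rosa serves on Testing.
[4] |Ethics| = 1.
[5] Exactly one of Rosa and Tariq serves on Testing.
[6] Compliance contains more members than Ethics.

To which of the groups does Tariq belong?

From (3): Rosa ∈ Testing.
(5) (exactly one): Tariq ∉ Testing.
Suppose Tariq ∉ Ethics: no assignment then satisfies all the clues, so Tariq ∈ Ethics.

Tariq: Ethics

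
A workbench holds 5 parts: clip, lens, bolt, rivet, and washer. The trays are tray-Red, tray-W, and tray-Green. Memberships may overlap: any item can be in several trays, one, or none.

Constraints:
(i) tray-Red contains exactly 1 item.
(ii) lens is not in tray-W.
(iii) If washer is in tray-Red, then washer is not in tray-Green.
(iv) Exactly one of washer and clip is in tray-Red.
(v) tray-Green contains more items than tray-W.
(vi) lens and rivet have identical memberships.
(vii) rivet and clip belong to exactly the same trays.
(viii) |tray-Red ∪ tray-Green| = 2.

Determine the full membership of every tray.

tray-Red = {washer}; tray-W = {}; tray-Green = {bolt}

From (ii): lens ∉ tray-W.
(vi): rivet matches lens: rivet ∉ tray-W.
(vii): clip matches rivet: clip ∉ tray-W.
Suppose clip ∈ tray-Red: no assignment then satisfies all the clues, so clip ∉ tray-Red.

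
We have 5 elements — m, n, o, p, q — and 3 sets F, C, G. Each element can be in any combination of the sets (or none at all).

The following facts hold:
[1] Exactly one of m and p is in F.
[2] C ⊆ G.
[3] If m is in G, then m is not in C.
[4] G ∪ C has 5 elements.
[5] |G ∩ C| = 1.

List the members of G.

G = {m, n, o, p, q}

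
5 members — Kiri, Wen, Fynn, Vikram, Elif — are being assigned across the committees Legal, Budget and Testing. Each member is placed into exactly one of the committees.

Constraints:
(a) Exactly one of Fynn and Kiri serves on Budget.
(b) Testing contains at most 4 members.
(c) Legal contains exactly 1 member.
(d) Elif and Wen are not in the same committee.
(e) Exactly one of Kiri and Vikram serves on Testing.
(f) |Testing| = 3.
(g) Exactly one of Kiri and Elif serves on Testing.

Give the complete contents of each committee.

Legal = {Wen}; Budget = {Kiri}; Testing = {Elif, Fynn, Vikram}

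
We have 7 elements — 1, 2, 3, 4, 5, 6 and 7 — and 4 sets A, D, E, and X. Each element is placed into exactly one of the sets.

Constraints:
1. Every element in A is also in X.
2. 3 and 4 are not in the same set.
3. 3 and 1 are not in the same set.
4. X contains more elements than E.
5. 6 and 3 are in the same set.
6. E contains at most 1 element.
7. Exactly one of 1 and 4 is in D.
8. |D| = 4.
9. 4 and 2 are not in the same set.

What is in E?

E = {4}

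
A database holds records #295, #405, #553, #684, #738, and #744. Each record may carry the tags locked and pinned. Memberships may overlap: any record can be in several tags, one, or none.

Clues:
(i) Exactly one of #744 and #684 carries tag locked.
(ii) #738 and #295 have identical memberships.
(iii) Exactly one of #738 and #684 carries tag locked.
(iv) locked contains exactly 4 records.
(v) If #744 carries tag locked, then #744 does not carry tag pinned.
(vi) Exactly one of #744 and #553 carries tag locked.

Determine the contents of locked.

locked = {#295, #405, #738, #744}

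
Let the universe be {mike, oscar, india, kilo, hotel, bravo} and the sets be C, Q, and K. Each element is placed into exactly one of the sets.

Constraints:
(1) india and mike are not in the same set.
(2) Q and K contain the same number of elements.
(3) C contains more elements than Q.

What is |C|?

4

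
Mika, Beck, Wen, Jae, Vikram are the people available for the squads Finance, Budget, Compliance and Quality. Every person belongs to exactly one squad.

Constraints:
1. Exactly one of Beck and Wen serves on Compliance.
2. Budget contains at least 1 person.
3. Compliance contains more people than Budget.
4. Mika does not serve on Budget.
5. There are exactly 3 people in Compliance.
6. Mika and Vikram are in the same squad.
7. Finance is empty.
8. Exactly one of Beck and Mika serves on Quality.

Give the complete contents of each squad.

Finance = {}; Budget = {Jae}; Compliance = {Mika, Vikram, Wen}; Quality = {Beck}

From (4): Mika ∉ Budget.
(6): Vikram matches Mika: Vikram ∉ Budget.
(7): Finance already has 0, so the rest are out.
Suppose Mika ∉ Compliance: no assignment then satisfies all the clues, so Mika ∈ Compliance.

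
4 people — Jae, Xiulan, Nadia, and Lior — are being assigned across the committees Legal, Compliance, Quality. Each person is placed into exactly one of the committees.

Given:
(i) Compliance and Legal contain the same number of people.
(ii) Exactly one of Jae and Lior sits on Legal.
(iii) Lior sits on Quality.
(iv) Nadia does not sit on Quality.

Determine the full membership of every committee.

Legal = {Jae}; Compliance = {Nadia}; Quality = {Lior, Xiulan}

From (iii): Lior ∈ Quality.
From (iv): Nadia ∉ Quality.
(ii) (exactly one): Jae ∈ Legal.
Suppose Xiulan ∈ Legal: no assignment then satisfies all the clues, so Xiulan ∉ Legal.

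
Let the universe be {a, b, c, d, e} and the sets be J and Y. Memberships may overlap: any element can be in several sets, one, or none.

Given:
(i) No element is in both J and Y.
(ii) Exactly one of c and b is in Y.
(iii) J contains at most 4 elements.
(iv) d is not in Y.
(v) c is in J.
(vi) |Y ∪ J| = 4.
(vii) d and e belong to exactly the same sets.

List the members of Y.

Y = {b}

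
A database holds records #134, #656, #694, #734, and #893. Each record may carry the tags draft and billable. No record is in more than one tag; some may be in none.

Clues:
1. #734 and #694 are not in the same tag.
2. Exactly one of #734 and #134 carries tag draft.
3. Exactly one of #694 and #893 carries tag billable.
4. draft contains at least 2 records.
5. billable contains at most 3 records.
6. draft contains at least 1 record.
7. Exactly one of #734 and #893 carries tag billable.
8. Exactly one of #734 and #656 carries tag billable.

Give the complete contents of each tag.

draft = {#134, #694}; billable = {#656, #893}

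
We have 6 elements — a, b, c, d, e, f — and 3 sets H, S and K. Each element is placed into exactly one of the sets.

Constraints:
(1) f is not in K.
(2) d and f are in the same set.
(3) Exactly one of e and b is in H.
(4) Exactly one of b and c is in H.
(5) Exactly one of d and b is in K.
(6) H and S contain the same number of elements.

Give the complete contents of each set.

H = {c, e}; S = {d, f}; K = {a, b}

From (1): f ∉ K.
(2): d matches f: d ∉ K.
(5) (exactly one): b ∈ K.
(3) (exactly one): e ∈ H.
(4) (exactly one): c ∈ H.
Suppose a ∈ H: no assignment then satisfies all the clues, so a ∉ H.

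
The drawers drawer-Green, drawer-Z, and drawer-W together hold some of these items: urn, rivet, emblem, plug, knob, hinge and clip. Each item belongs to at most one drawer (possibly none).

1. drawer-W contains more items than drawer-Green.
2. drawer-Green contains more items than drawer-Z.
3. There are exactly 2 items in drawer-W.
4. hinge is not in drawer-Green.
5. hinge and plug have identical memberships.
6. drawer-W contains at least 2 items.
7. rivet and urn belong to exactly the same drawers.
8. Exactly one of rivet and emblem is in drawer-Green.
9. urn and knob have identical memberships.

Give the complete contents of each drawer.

drawer-Green = {emblem}; drawer-Z = {}; drawer-W = {hinge, plug}

From (4): hinge ∉ drawer-Green.
(5): plug matches hinge: plug ∉ drawer-Green.
Suppose urn ∈ drawer-Green: no assignment then satisfies all the clues, so urn ∉ drawer-Green.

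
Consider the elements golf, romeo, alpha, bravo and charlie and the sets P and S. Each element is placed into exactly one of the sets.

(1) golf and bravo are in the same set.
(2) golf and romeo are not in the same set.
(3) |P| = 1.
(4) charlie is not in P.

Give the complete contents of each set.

P = {romeo}; S = {alpha, bravo, charlie, golf}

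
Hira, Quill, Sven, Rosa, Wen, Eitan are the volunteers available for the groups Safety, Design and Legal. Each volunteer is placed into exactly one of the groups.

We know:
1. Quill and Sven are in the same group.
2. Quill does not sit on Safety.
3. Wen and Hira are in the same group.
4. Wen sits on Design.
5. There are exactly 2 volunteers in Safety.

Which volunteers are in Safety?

Safety = {Eitan, Rosa}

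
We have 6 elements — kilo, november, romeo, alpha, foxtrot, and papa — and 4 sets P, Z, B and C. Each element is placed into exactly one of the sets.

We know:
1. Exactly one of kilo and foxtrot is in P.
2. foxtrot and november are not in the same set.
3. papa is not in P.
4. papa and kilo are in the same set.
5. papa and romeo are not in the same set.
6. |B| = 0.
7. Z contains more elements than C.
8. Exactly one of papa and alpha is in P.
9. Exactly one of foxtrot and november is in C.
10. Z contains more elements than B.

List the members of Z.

Z = {kilo, papa}

From (3): papa ∉ P.
(4): kilo matches papa: kilo ∉ P.
(6): B already has 0, so the rest are out.
(8) (exactly one): alpha ∈ P.
(1) (exactly one): foxtrot ∈ P.
(2): november ∉ P.
(9) (exactly one): november ∈ C.
Suppose kilo ∉ Z: no assignment then satisfies all the clues, so kilo ∈ Z.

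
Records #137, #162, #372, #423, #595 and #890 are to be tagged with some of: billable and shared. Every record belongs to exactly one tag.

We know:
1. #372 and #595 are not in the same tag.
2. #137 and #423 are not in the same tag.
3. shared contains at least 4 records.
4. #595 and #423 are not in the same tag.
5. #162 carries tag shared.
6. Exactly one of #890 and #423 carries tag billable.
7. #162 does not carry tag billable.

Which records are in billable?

billable = {#372, #423}

From (5): #162 ∈ shared.
Suppose #137 ∈ billable: no assignment then satisfies all the clues, so #137 ∉ billable.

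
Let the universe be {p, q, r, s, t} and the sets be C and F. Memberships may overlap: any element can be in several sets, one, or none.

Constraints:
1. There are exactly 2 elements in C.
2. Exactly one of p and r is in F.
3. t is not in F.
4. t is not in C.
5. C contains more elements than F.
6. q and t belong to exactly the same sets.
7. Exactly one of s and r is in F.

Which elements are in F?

F = {r}

From (3): t ∉ F.
From (4): t ∉ C.
(6): q matches t: q ∉ C.
(6): q matches t: q ∉ F.
Suppose p ∈ F: no assignment then satisfies all the clues, so p ∉ F.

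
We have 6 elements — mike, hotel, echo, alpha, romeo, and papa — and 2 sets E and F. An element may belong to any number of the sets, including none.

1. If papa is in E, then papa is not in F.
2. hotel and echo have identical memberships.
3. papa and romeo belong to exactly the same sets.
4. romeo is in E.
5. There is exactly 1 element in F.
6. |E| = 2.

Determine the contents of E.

E = {papa, romeo}

From (4): romeo ∈ E.
(3): papa matches romeo: papa ∈ E.
(6): E already has 2, so the rest are out.
(1): papa ∉ F.
(3): romeo matches papa: romeo ∉ F.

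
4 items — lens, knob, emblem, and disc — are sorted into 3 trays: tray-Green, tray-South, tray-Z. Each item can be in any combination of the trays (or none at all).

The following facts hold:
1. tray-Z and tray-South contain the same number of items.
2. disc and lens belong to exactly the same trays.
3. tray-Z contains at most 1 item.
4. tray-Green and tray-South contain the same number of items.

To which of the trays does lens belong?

lens: none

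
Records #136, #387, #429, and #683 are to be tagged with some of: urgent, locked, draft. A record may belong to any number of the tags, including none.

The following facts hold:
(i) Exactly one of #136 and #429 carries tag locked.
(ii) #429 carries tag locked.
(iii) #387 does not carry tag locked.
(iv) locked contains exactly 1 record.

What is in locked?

locked = {#429}

From (ii): #429 ∈ locked.
From (iii): #387 ∉ locked.
(i) (exactly one): #136 ∉ locked.
(iv): locked already has 1, so the rest are out.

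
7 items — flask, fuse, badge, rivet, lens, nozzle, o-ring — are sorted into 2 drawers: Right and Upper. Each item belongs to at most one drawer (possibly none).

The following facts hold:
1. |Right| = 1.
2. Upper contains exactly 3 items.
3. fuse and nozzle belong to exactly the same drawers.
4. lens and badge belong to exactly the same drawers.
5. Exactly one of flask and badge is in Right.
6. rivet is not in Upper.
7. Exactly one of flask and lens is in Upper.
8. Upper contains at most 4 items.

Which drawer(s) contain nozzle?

nozzle: none

From (6): rivet ∉ Upper.
Suppose nozzle ∈ Right: no assignment then satisfies all the clues, so nozzle ∉ Right.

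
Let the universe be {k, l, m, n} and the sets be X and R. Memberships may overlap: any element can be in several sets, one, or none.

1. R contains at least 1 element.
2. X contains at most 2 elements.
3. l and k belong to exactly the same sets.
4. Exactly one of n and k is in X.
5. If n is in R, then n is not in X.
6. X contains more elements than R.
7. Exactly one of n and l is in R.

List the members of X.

X = {k, l}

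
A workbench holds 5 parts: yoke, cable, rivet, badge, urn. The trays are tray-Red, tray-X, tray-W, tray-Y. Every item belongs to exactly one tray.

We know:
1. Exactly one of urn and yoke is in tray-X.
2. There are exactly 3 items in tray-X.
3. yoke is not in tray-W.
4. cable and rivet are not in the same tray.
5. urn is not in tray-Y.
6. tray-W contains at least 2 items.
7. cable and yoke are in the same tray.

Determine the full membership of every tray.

From (3): yoke ∉ tray-W.
From (5): urn ∉ tray-Y.
(7): cable matches yoke: cable ∉ tray-W.
Suppose yoke ∈ tray-Red: no assignment then satisfies all the clues, so yoke ∉ tray-Red.

tray-Red = {}; tray-X = {badge, cable, yoke}; tray-W = {rivet, urn}; tray-Y = {}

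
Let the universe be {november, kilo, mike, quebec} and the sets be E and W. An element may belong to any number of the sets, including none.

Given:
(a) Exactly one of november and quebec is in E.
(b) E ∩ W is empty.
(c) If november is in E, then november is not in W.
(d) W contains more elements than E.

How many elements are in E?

1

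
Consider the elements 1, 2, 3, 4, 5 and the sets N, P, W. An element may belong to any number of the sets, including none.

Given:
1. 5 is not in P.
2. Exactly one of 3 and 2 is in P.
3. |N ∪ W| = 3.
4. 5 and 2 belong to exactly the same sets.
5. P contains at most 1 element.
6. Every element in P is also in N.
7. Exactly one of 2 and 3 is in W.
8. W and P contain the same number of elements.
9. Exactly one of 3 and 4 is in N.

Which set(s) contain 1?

1: none

From (1): 5 ∉ P.
(4): 2 matches 5: 2 ∉ P.
(2) (exactly one): 3 ∈ P.
(5): P already has 1, so the rest are out.
(6) with 3 ∈ P: 3 ∈ N.
(9) (exactly one): 4 ∉ N.
Suppose 1 ∈ N: no assignment then satisfies all the clues, so 1 ∉ N.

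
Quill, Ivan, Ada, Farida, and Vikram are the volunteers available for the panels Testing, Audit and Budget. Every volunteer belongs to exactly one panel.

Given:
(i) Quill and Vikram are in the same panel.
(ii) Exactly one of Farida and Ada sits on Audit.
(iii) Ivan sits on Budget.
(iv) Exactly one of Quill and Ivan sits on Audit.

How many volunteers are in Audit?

3

From (iii): Ivan ∈ Budget.
(iv) (exactly one): Quill ∈ Audit.
(i): Vikram matches Quill: Vikram ∉ Testing.
(i): Vikram matches Quill: Vikram ∈ Audit.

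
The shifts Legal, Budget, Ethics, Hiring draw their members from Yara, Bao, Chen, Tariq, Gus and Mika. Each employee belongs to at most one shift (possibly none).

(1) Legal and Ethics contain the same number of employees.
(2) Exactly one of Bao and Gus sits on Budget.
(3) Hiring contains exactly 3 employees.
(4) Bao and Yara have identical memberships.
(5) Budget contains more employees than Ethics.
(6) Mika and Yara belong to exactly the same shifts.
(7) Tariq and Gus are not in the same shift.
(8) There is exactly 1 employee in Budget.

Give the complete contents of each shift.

Legal = {}; Budget = {Gus}; Ethics = {}; Hiring = {Bao, Mika, Yara}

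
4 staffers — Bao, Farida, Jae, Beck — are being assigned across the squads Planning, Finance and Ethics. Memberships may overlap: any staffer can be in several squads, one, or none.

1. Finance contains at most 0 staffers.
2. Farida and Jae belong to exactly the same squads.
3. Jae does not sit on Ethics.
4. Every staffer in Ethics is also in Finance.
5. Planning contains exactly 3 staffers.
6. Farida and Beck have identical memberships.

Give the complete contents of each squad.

Planning = {Beck, Farida, Jae}; Finance = {}; Ethics = {}

From (3): Jae ∉ Ethics.
(1): Finance already has 0, so the rest are out.
(2): Farida matches Jae: Farida ∉ Ethics.
(4) contrapositive: Bao ∉ Ethics.
(4) contrapositive: Beck ∉ Ethics.
Suppose Bao ∈ Planning: no assignment then satisfies all the clues, so Bao ∉ Planning.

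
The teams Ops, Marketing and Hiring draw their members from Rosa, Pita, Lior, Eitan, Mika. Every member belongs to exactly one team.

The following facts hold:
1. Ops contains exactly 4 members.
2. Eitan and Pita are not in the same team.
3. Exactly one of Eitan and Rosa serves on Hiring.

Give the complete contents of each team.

Ops = {Lior, Mika, Pita, Rosa}; Marketing = {}; Hiring = {Eitan}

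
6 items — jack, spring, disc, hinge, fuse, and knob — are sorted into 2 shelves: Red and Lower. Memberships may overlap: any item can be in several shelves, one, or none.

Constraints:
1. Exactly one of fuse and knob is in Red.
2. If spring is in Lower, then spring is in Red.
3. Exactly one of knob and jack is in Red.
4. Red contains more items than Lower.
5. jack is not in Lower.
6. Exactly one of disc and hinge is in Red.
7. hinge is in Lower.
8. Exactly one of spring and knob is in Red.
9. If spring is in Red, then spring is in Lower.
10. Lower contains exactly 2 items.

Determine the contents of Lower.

Lower = {hinge, spring}

From (5): jack ∉ Lower.
From (7): hinge ∈ Lower.
Suppose spring ∉ Lower: no assignment then satisfies all the clues, so spring ∈ Lower.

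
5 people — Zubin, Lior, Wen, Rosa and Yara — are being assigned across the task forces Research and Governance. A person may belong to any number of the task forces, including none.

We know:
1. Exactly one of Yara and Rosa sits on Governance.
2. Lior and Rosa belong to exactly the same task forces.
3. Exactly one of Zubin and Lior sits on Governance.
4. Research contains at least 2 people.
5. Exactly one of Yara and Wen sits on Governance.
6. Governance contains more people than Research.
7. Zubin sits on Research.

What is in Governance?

Governance = {Lior, Rosa, Wen}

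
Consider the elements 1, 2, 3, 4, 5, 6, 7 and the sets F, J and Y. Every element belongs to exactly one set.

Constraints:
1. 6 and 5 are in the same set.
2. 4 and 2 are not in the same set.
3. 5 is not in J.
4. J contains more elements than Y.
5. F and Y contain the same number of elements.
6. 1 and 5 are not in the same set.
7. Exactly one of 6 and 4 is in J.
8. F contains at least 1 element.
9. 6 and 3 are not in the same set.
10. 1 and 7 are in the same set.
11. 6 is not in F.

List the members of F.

F = {2, 3}

From (3): 5 ∉ J.
From (11): 6 ∉ F.
(1): 5 matches 6: 5 ∉ F.
(1): 6 matches 5: 6 ∉ J.
(7) (exactly one): 4 ∈ J.
Only one set left: 5 ∈ Y.
Only one set left: 6 ∈ Y.
(2): 2 ∉ J.
(6): 1 ∉ Y.
(9): 3 ∉ Y.
(10): 7 matches 1: 7 ∉ Y.
Suppose 1 ∈ F: no assignment then satisfies all the clues, so 1 ∉ F.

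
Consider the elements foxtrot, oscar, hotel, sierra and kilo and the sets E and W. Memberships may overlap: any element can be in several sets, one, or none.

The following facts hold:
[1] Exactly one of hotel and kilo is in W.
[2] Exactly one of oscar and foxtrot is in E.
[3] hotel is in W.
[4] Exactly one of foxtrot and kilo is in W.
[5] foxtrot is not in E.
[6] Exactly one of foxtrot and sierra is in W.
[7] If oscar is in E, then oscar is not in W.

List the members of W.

From (3): hotel ∈ W.
From (5): foxtrot ∉ E.
(1) (exactly one): kilo ∉ W.
(2) (exactly one): oscar ∈ E.
(4) (exactly one): foxtrot ∈ W.
(6) (exactly one): sierra ∉ W.
(7): oscar ∉ W.

W = {foxtrot, hotel}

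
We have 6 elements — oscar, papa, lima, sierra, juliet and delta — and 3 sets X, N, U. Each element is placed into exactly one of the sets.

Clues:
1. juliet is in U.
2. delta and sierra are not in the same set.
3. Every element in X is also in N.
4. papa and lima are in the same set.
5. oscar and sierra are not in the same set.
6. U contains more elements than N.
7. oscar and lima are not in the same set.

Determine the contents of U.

U = {juliet, lima, papa, sierra}

From (1): juliet ∈ U.
Suppose oscar ∈ U: no assignment then satisfies all the clues, so oscar ∉ U.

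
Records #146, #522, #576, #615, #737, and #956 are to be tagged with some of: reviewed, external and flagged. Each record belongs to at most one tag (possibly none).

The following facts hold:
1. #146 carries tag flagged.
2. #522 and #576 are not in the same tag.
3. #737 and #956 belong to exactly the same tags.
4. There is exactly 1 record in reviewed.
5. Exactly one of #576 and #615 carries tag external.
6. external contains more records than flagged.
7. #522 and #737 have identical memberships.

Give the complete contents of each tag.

reviewed = {#576}; external = {#522, #615, #737, #956}; flagged = {#146}

From (1): #146 ∈ flagged.
Suppose #522 ∈ reviewed: no assignment then satisfies all the clues, so #522 ∉ reviewed.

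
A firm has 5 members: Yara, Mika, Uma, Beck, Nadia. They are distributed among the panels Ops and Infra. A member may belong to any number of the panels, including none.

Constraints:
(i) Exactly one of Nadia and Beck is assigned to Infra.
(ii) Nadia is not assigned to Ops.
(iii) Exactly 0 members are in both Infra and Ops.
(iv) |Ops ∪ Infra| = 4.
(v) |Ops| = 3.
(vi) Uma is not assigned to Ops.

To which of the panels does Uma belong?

Uma: none

From (ii): Nadia ∉ Ops.
From (vi): Uma ∉ Ops.
(v): only 3 candidates remain for Ops, so all are in.
Suppose Uma ∈ Infra: no assignment then satisfies all the clues, so Uma ∉ Infra.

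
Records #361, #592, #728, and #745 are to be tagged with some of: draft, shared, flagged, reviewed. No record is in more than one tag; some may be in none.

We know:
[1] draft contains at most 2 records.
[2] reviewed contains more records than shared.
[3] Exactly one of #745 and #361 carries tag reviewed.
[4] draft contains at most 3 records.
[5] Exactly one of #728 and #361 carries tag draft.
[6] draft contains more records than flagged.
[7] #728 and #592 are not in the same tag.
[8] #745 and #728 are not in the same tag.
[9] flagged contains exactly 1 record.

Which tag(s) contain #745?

#745: reviewed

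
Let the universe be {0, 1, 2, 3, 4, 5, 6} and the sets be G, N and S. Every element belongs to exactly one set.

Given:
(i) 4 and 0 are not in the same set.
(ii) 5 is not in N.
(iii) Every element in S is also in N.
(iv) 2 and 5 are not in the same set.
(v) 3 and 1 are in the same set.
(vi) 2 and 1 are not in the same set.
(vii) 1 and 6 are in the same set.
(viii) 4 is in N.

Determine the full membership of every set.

G = {0, 1, 3, 5, 6}; N = {2, 4}; S = {}

From (ii): 5 ∉ N.
From (viii): 4 ∈ N.
(i): 0 ∉ N.
(iii) contrapositive: 0 ∉ S.
(iii) contrapositive: 5 ∉ S.
Only one set left: 0 ∈ G.
Only one set left: 5 ∈ G.
(iv): 2 ∉ G.
Suppose 1 ∉ G: no assignment then satisfies all the clues, so 1 ∈ G.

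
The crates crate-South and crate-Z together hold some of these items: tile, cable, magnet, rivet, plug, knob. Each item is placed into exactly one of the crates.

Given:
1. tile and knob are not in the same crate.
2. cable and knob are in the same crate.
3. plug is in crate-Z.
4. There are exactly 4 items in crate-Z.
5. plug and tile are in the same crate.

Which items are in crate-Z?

From (3): plug ∈ crate-Z.
(5): tile matches plug: tile ∉ crate-South.
(5): tile matches plug: tile ∈ crate-Z.
(1): knob ∉ crate-Z.
(2): cable matches knob: cable ∉ crate-Z.
(4): only 4 candidates remain for crate-Z, so all are in.
Only one crate left: cable ∈ crate-South.
Only one crate left: knob ∈ crate-South.

crate-Z = {magnet, plug, rivet, tile}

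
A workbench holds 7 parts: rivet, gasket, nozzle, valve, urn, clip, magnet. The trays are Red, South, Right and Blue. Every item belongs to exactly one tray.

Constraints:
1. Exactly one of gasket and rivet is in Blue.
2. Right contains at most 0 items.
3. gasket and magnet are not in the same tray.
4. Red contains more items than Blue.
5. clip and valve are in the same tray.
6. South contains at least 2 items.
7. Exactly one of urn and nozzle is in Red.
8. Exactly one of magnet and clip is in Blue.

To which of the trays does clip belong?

(2): Right already has 0, so the rest are out.
Suppose clip ∉ Red: no assignment then satisfies all the clues, so clip ∈ Red.

clip: Red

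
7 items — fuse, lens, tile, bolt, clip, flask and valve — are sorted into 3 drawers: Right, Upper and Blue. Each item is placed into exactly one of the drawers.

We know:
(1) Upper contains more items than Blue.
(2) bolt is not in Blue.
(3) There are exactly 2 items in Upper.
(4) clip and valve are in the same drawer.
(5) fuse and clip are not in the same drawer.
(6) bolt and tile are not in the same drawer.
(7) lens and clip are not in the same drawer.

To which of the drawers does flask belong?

flask: Right

From (2): bolt ∉ Blue.
Suppose flask ∉ Right: no assignment then satisfies all the clues, so flask ∈ Right.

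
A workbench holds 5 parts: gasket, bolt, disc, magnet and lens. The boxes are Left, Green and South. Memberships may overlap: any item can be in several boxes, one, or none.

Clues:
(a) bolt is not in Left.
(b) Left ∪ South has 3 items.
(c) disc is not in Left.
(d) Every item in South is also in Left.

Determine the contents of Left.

Left = {gasket, lens, magnet}

From (a): bolt ∉ Left.
From (c): disc ∉ Left.
(d) contrapositive: bolt ∉ South.
(d) contrapositive: disc ∉ South.
Suppose gasket ∉ Left: no assignment then satisfies all the clues, so gasket ∈ Left.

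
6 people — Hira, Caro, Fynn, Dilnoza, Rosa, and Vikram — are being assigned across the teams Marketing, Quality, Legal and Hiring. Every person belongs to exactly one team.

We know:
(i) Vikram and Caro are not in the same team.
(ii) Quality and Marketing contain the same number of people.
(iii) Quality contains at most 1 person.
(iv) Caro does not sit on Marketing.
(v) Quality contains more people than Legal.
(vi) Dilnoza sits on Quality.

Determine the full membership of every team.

Marketing = {Vikram}; Quality = {Dilnoza}; Legal = {}; Hiring = {Caro, Fynn, Hira, Rosa}

From (iv): Caro ∉ Marketing.
From (vi): Dilnoza ∈ Quality.
(iii): Quality already has 1, so the rest are out.
Suppose Hira ∈ Marketing: no assignment then satisfies all the clues, so Hira ∉ Marketing.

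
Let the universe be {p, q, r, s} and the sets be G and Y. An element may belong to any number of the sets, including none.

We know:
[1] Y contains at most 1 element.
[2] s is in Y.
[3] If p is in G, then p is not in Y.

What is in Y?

From (2): s ∈ Y.
(1): Y already has 1, so the rest are out.

Y = {s}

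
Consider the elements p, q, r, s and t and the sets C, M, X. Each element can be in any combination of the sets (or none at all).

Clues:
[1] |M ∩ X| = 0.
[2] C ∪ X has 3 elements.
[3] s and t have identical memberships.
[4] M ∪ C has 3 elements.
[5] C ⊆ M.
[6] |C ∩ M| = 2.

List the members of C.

C = {s, t}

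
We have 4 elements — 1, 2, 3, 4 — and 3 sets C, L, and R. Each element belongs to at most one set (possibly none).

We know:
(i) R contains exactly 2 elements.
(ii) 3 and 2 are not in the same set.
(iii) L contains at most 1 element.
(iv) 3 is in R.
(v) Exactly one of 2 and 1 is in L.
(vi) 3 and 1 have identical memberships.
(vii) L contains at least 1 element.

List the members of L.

L = {2}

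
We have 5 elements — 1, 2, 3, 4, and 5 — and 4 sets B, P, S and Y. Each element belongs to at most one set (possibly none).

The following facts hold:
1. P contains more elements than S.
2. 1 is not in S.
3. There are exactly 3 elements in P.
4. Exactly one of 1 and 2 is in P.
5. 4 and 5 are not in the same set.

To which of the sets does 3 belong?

3: P

From (2): 1 ∉ S.
Suppose 3 ∈ B: no assignment then satisfies all the clues, so 3 ∉ B.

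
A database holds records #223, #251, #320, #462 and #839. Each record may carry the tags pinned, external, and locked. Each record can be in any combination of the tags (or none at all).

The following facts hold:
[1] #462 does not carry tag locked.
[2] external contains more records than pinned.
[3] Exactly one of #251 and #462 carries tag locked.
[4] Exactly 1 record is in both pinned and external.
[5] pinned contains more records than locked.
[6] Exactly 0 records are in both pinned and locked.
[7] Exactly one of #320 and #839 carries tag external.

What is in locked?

locked = {#251}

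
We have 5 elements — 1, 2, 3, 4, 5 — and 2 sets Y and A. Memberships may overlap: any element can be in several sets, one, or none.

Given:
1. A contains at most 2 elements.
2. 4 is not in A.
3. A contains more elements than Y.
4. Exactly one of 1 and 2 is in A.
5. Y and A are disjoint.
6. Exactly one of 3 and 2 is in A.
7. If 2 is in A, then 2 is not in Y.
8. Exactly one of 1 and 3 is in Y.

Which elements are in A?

A = {2, 5}

From (2): 4 ∉ A.
Suppose 1 ∈ A: no assignment then satisfies all the clues, so 1 ∉ A.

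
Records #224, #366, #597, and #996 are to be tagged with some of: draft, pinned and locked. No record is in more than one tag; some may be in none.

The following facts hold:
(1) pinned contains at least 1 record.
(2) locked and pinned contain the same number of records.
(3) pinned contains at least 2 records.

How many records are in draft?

0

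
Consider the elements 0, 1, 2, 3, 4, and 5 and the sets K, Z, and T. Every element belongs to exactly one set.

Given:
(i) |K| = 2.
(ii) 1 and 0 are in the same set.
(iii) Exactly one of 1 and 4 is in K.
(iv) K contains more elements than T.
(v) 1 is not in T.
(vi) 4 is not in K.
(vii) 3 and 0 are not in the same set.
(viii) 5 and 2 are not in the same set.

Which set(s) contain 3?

3: Z

From (v): 1 ∉ T.
From (vi): 4 ∉ K.
(ii): 0 matches 1: 0 ∉ T.
(iii) (exactly one): 1 ∈ K.
(ii): 0 matches 1: 0 ∈ K.
(vii): 3 ∉ K.
(i): K already has 2, so the rest are out.
Suppose 3 ∉ Z: no assignment then satisfies all the clues, so 3 ∈ Z.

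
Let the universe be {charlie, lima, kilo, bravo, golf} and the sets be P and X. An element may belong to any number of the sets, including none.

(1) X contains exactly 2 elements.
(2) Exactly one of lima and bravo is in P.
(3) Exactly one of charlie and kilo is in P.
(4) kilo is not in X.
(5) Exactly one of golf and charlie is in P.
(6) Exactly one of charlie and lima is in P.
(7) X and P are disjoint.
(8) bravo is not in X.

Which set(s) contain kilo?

kilo: none

From (4): kilo ∉ X.
From (8): bravo ∉ X.
Suppose kilo ∈ P: no assignment then satisfies all the clues, so kilo ∉ P.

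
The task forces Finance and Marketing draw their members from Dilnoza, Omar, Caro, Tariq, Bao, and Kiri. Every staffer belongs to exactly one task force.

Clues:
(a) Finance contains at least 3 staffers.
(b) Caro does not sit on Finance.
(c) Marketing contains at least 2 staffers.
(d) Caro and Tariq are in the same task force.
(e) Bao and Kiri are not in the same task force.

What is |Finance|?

From (b): Caro ∉ Finance.
(d): Tariq matches Caro: Tariq ∉ Finance.
Only one task force left: Caro ∈ Marketing.
Only one task force left: Tariq ∈ Marketing.
Suppose Dilnoza ∉ Finance: no assignment then satisfies all the clues, so Dilnoza ∈ Finance.

3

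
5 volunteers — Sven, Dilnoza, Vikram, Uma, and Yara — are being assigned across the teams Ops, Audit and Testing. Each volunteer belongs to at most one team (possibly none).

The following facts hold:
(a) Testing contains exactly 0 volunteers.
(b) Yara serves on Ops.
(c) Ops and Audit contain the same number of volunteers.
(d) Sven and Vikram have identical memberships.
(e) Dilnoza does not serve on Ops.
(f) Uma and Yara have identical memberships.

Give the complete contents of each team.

Ops = {Uma, Yara}; Audit = {Sven, Vikram}; Testing = {}

From (b): Yara ∈ Ops.
From (e): Dilnoza ∉ Ops.
(a): Testing already has 0, so the rest are out.
(f): Uma matches Yara: Uma ∈ Ops.
Suppose Sven ∈ Ops: no assignment then satisfies all the clues, so Sven ∉ Ops.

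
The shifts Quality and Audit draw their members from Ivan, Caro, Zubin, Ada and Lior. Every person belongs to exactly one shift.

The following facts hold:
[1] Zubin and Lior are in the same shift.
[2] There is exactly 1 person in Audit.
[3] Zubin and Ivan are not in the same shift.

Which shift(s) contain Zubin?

Zubin: Quality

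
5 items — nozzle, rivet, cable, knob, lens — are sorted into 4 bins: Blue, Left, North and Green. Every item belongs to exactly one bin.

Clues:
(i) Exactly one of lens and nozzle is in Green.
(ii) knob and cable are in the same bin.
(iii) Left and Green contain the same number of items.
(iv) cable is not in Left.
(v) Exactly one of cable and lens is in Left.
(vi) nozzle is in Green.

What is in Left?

Left = {lens}

From (iv): cable ∉ Left.
From (vi): nozzle ∈ Green.
(i) (exactly one): lens ∉ Green.
(ii): knob matches cable: knob ∉ Left.
(v) (exactly one): lens ∈ Left.
Suppose rivet ∈ Left: no assignment then satisfies all the clues, so rivet ∉ Left.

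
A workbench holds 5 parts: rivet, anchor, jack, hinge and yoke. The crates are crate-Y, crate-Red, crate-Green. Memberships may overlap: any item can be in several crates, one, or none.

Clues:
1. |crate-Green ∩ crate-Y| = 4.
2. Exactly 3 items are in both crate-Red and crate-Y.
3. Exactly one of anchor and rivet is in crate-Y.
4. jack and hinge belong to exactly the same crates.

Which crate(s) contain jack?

jack: crate-Green, crate-Red, crate-Y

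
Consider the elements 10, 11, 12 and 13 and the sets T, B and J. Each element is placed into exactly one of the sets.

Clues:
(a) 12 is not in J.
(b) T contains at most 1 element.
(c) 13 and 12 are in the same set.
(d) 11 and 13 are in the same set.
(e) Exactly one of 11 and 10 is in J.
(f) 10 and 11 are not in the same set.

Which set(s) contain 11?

11: B

From (a): 12 ∉ J.
(c): 13 matches 12: 13 ∉ J.
(d): 11 matches 13: 11 ∉ J.
(e) (exactly one): 10 ∈ J.
Suppose 11 ∈ T: no assignment then satisfies all the clues, so 11 ∉ T.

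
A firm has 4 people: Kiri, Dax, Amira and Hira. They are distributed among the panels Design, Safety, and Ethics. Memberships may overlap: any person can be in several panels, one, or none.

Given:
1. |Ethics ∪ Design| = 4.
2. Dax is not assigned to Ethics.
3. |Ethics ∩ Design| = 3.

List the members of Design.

From (2): Dax ∉ Ethics.
Suppose Kiri ∉ Design: no assignment then satisfies all the clues, so Kiri ∈ Design.

Design = {Amira, Dax, Hira, Kiri}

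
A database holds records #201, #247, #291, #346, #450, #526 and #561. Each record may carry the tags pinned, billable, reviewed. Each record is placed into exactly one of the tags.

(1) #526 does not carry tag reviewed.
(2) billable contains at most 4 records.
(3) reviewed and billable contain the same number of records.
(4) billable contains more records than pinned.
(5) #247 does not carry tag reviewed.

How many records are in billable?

3

From (1): #526 ∉ reviewed.
From (5): #247 ∉ reviewed.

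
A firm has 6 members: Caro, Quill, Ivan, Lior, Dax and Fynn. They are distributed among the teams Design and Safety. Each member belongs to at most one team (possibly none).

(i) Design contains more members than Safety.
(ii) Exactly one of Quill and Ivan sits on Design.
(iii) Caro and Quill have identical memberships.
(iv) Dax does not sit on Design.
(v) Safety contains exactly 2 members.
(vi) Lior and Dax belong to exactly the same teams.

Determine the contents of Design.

Design = {Caro, Fynn, Quill}

From (iv): Dax ∉ Design.
(vi): Lior matches Dax: Lior ∉ Design.
Suppose Caro ∉ Design: no assignment then satisfies all the clues, so Caro ∈ Design.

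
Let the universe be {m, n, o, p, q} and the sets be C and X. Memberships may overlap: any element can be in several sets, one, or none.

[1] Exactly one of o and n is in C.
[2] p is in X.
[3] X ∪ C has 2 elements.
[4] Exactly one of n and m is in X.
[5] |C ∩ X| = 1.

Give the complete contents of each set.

From (2): p ∈ X.
Suppose m ∈ C: no assignment then satisfies all the clues, so m ∉ C.

C = {n}; X = {n, p}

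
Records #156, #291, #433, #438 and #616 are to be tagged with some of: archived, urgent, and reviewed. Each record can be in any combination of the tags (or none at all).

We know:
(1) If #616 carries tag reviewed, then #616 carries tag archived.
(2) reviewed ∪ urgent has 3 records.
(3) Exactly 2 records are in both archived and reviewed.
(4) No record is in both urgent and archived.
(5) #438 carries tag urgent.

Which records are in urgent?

urgent = {#438}

From (5): #438 ∈ urgent.
(4) (disjoint): #438 ∉ archived.
Suppose #156 ∈ urgent: no assignment then satisfies all the clues, so #156 ∉ urgent.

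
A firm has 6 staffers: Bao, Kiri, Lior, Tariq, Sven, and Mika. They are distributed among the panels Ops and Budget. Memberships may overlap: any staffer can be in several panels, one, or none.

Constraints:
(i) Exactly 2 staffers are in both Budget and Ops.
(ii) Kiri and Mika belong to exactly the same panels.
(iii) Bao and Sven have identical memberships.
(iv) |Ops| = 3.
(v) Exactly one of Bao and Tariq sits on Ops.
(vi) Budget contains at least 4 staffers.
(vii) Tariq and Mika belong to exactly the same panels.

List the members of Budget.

Budget = {Bao, Kiri, Mika, Sven, Tariq}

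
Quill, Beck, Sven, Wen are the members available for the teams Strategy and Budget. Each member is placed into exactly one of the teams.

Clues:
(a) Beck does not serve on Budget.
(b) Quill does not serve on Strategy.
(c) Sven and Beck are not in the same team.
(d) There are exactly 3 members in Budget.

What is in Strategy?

Strategy = {Beck}

From (a): Beck ∉ Budget.
From (b): Quill ∉ Strategy.
(d): only 3 candidates remain for Budget, so all are in.
Only one team left: Beck ∈ Strategy.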